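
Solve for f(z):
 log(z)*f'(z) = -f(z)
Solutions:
 f(z) = C1*exp(-li(z))


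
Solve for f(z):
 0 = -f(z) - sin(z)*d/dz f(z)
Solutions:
 f(z) = C1*sqrt(cos(z) + 1)/sqrt(cos(z) - 1)


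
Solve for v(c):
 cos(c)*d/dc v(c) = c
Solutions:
 v(c) = C1 + Integral(c/cos(c), c)


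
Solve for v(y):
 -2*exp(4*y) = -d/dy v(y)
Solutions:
 v(y) = C1 + exp(4*y)/2


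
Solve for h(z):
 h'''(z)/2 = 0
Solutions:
 h(z) = C1 + C2*z + C3*z^2


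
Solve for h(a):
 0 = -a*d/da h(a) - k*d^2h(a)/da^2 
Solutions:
 h(a) = C1 + C2*sqrt(k)*erf(sqrt(2)*a*sqrt(1/k)/2)


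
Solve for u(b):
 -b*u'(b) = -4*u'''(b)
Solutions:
 u(b) = C1 + Integral(C2*airyai(2^(1/3)*b/2) + C3*airybi(2^(1/3)*b/2), b)


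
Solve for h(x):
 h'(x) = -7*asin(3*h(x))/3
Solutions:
 Integral(1/asin(3*_y), (_y, h(x))) = C1 - 7*x/3


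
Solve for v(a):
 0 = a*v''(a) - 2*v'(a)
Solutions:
 v(a) = C1 + C2*a^3


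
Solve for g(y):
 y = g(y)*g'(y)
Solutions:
 g(y) = -sqrt(C1 + y^2)
 g(y) = sqrt(C1 + y^2)


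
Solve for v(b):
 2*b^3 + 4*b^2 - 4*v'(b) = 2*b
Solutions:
 v(b) = C1 + b^4/8 + b^3/3 - b^2/4


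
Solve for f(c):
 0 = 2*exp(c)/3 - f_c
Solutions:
 f(c) = C1 + 2*exp(c)/3


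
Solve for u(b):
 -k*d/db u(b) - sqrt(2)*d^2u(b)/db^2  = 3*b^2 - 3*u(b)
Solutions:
 u(b) = C1*exp(sqrt(2)*b*(-k + sqrt(k^2 + 12*sqrt(2)))/4) + C2*exp(-sqrt(2)*b*(k + sqrt(k^2 + 12*sqrt(2)))/4) + b^2 + 2*b*k/3 + 2*k^2/9 + 2*sqrt(2)/3


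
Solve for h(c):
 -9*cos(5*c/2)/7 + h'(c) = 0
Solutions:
 h(c) = C1 + 18*sin(5*c/2)/35


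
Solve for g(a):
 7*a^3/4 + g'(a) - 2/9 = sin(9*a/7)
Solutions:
 g(a) = C1 - 7*a^4/16 + 2*a/9 - 7*cos(9*a/7)/9


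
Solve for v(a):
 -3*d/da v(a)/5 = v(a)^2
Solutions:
 v(a) = 3/(C1 + 5*a)


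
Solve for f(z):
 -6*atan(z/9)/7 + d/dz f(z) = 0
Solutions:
 f(z) = C1 + 6*z*atan(z/9)/7 - 27*log(z^2 + 81)/7


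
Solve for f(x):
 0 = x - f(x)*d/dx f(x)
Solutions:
 f(x) = -sqrt(C1 + x^2)
 f(x) = sqrt(C1 + x^2)


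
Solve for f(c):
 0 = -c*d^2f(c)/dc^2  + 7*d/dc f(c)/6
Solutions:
 f(c) = C1 + C2*c^(13/6)


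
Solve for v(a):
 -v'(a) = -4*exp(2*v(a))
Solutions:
 v(a) = log(-sqrt(-1/(C1 + 4*a))) - log(2)/2
 v(a) = log(-1/(C1 + 4*a))/2 - log(2)/2


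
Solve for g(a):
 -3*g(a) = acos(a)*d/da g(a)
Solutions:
 g(a) = C1*exp(-3*Integral(1/acos(a), a))


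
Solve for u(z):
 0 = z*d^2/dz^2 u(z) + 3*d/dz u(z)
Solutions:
 u(z) = C1 + C2/z^2


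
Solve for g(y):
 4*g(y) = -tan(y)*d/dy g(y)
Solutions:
 g(y) = C1/sin(y)^4


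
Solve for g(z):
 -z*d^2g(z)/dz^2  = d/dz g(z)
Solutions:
 g(z) = C1 + C2*log(z)


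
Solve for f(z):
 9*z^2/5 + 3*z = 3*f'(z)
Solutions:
 f(z) = C1 + z^3/5 + z^2/2


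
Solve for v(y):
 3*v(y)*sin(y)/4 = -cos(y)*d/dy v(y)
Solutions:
 v(y) = C1*cos(y)^(3/4)


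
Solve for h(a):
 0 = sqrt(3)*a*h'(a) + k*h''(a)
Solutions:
 h(a) = C1 + C2*sqrt(k)*erf(sqrt(2)*3^(1/4)*a*sqrt(1/k)/2)


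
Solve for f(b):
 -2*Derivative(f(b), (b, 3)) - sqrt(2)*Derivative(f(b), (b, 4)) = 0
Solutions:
 f(b) = C1 + C2*b + C3*b^2 + C4*exp(-sqrt(2)*b)


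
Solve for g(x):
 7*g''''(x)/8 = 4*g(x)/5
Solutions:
 g(x) = C1*exp(-2*2^(1/4)*35^(3/4)*x/35) + C2*exp(2*2^(1/4)*35^(3/4)*x/35) + C3*sin(2*2^(1/4)*35^(3/4)*x/35) + C4*cos(2*2^(1/4)*35^(3/4)*x/35)


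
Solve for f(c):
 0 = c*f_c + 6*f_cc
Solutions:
 f(c) = C1 + C2*erf(sqrt(3)*c/6)


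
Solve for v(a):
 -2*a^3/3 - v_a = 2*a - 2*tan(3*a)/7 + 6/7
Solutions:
 v(a) = C1 - a^4/6 - a^2 - 6*a/7 - 2*log(cos(3*a))/21


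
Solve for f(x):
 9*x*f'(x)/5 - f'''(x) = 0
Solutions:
 f(x) = C1 + Integral(C2*airyai(15^(2/3)*x/5) + C3*airybi(15^(2/3)*x/5), x)


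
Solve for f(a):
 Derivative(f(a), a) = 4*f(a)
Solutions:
 f(a) = C1*exp(4*a)


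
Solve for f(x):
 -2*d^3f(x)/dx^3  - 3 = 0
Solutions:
 f(x) = C1 + C2*x + C3*x^2 - x^3/4


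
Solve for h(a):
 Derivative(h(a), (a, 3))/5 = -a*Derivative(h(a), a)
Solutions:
 h(a) = C1 + Integral(C2*airyai(-5^(1/3)*a) + C3*airybi(-5^(1/3)*a), a)


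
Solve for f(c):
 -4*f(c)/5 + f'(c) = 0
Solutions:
 f(c) = C1*exp(4*c/5)


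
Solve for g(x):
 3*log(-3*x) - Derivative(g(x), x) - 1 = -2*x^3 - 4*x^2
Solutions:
 g(x) = C1 + x^4/2 + 4*x^3/3 + 3*x*log(-x) + x*(-4 + 3*log(3))


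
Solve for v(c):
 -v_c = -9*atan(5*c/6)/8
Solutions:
 v(c) = C1 + 9*c*atan(5*c/6)/8 - 27*log(25*c^2 + 36)/40


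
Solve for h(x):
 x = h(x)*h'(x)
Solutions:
 h(x) = -sqrt(C1 + x^2)
 h(x) = sqrt(C1 + x^2)


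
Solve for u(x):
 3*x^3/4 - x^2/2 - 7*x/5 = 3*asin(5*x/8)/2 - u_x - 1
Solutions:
 u(x) = C1 - 3*x^4/16 + x^3/6 + 7*x^2/10 + 3*x*asin(5*x/8)/2 - x + 3*sqrt(64 - 25*x^2)/10


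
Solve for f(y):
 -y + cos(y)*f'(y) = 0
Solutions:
 f(y) = C1 + Integral(y/cos(y), y)


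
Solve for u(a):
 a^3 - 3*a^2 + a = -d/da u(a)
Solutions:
 u(a) = C1 - a^4/4 + a^3 - a^2/2


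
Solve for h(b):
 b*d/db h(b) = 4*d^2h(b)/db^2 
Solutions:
 h(b) = C1 + C2*erfi(sqrt(2)*b/4)


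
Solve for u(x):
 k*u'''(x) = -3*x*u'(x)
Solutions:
 u(x) = C1 + Integral(C2*airyai(3^(1/3)*x*(-1/k)^(1/3)) + C3*airybi(3^(1/3)*x*(-1/k)^(1/3)), x)


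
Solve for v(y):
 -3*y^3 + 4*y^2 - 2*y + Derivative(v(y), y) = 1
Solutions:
 v(y) = C1 + 3*y^4/4 - 4*y^3/3 + y^2 + y


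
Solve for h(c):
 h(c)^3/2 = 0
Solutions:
 h(c) = 0


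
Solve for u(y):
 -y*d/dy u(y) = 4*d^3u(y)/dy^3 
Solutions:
 u(y) = C1 + Integral(C2*airyai(-2^(1/3)*y/2) + C3*airybi(-2^(1/3)*y/2), y)


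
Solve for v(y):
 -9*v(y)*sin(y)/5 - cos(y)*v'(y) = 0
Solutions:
 v(y) = C1*cos(y)^(9/5)


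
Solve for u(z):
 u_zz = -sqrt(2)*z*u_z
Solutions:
 u(z) = C1 + C2*erf(2^(3/4)*z/2)


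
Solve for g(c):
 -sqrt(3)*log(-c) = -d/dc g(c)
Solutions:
 g(c) = C1 + sqrt(3)*c*log(-c) - sqrt(3)*c


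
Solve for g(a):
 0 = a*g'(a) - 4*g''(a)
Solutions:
 g(a) = C1 + C2*erfi(sqrt(2)*a/4)


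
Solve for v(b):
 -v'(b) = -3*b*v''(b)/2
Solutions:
 v(b) = C1 + C2*b^(5/3)


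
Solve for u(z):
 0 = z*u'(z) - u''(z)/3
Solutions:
 u(z) = C1 + C2*erfi(sqrt(6)*z/2)


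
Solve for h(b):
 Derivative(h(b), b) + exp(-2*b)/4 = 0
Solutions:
 h(b) = C1 + exp(-2*b)/8


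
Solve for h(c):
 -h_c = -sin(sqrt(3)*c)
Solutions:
 h(c) = C1 - sqrt(3)*cos(sqrt(3)*c)/3


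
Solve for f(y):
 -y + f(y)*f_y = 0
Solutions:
 f(y) = -sqrt(C1 + y^2)
 f(y) = sqrt(C1 + y^2)


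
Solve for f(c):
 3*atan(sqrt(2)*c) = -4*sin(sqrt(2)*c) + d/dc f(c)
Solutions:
 f(c) = C1 + 3*c*atan(sqrt(2)*c) - 3*sqrt(2)*log(2*c^2 + 1)/4 - 2*sqrt(2)*cos(sqrt(2)*c)


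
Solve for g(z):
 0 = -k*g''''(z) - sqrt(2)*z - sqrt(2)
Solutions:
 g(z) = C1 + C2*z + C3*z^2 + C4*z^3 - sqrt(2)*z^5/(120*k) - sqrt(2)*z^4/(24*k)


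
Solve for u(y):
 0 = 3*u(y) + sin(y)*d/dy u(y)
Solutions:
 u(y) = C1*(cos(y) + 1)^(3/2)/(cos(y) - 1)^(3/2)


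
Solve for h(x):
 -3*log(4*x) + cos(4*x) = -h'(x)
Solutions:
 h(x) = C1 + 3*x*log(x) - 3*x + 6*x*log(2) - sin(4*x)/4


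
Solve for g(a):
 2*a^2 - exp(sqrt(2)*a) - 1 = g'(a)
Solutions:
 g(a) = C1 + 2*a^3/3 - a - sqrt(2)*exp(sqrt(2)*a)/2


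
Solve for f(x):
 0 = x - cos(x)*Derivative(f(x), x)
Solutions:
 f(x) = C1 + Integral(x/cos(x), x)


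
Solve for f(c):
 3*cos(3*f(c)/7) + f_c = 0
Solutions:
 3*c - 7*log(sin(3*f(c)/7) - 1)/6 + 7*log(sin(3*f(c)/7) + 1)/6 = C1


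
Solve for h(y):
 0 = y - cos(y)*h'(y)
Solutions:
 h(y) = C1 + Integral(y/cos(y), y)


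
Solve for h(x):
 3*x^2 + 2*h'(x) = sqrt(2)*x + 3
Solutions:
 h(x) = C1 - x^3/2 + sqrt(2)*x^2/4 + 3*x/2


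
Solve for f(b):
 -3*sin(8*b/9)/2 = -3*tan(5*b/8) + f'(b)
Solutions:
 f(b) = C1 - 24*log(cos(5*b/8))/5 + 27*cos(8*b/9)/16


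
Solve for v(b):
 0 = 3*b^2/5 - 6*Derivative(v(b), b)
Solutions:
 v(b) = C1 + b^3/30


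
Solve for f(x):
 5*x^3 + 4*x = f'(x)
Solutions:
 f(x) = C1 + 5*x^4/4 + 2*x^2


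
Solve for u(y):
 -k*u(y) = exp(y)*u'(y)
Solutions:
 u(y) = C1*exp(k*exp(-y))


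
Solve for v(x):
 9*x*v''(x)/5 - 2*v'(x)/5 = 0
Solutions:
 v(x) = C1 + C2*x^(11/9)


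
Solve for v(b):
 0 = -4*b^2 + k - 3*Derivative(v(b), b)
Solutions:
 v(b) = C1 - 4*b^3/9 + b*k/3


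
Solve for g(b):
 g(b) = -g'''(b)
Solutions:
 g(b) = C3*exp(-b) + (C1*sin(sqrt(3)*b/2) + C2*cos(sqrt(3)*b/2))*exp(b/2)


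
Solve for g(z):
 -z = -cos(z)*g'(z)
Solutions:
 g(z) = C1 + Integral(z/cos(z), z)


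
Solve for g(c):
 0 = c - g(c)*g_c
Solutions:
 g(c) = -sqrt(C1 + c^2)
 g(c) = sqrt(C1 + c^2)


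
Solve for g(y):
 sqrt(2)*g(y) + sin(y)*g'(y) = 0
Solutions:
 g(y) = C1*(cos(y) + 1)^(sqrt(2)/2)/(cos(y) - 1)^(sqrt(2)/2)


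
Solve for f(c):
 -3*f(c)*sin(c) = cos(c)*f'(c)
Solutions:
 f(c) = C1*cos(c)^3


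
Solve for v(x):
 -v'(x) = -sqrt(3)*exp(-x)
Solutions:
 v(x) = C1 - sqrt(3)*exp(-x)


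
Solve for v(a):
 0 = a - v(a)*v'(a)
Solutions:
 v(a) = -sqrt(C1 + a^2)
 v(a) = sqrt(C1 + a^2)


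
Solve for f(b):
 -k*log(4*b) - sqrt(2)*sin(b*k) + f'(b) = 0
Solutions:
 f(b) = C1 + b*k*(log(b) - 1) + 2*b*k*log(2) + sqrt(2)*Piecewise((-cos(b*k)/k, Ne(k, 0)), (0, True))


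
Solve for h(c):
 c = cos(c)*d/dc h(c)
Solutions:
 h(c) = C1 + Integral(c/cos(c), c)


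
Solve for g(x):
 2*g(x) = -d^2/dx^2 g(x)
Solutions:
 g(x) = C1*sin(sqrt(2)*x) + C2*cos(sqrt(2)*x)


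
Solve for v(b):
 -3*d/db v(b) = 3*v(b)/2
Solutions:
 v(b) = C1*exp(-b/2)


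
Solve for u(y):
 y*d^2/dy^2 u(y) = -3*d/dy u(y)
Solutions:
 u(y) = C1 + C2/y^2


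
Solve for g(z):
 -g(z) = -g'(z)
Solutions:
 g(z) = C1*exp(z)


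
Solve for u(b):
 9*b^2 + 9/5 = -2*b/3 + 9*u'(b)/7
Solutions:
 u(b) = C1 + 7*b^3/3 + 7*b^2/27 + 7*b/5


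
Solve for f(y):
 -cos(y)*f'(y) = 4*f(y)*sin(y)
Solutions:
 f(y) = C1*cos(y)^4


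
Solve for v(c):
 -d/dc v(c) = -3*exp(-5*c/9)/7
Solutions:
 v(c) = C1 - 27*exp(-5*c/9)/35


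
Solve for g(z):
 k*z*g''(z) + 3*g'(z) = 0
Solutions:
 g(z) = C1 + z^(((re(k) - 3)*re(k) + im(k)^2)/(re(k)^2 + im(k)^2))*(C2*sin(3*log(z)*Abs(im(k))/(re(k)^2 + im(k)^2)) + C3*cos(3*log(z)*im(k)/(re(k)^2 + im(k)^2)))


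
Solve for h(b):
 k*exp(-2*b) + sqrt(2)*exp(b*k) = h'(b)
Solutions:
 h(b) = C1 - k*exp(-2*b)/2 + sqrt(2)*exp(b*k)/k


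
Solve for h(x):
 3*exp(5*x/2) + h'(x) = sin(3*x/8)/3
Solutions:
 h(x) = C1 - 6*exp(5*x/2)/5 - 8*cos(3*x/8)/9


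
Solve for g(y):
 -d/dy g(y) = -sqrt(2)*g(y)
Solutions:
 g(y) = C1*exp(sqrt(2)*y)


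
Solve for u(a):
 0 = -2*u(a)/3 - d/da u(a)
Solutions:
 u(a) = C1*exp(-2*a/3)


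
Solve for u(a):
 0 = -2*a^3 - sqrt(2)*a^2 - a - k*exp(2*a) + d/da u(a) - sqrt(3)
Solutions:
 u(a) = C1 + a^4/2 + sqrt(2)*a^3/3 + a^2/2 + sqrt(3)*a + k*exp(2*a)/2


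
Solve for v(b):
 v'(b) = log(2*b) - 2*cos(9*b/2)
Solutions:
 v(b) = C1 + b*log(b) - b + b*log(2) - 4*sin(9*b/2)/9


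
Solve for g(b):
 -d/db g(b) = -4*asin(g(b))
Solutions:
 Integral(1/asin(_y), (_y, g(b))) = C1 + 4*b


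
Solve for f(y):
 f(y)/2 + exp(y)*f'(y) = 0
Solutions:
 f(y) = C1*exp(exp(-y)/2)


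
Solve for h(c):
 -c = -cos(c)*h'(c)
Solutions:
 h(c) = C1 + Integral(c/cos(c), c)


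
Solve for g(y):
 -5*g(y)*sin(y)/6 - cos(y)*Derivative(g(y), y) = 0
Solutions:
 g(y) = C1*cos(y)^(5/6)


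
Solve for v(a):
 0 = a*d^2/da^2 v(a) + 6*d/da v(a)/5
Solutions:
 v(a) = C1 + C2/a^(1/5)


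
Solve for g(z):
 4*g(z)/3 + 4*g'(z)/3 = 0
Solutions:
 g(z) = C1*exp(-z)


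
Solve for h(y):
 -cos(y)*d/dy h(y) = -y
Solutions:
 h(y) = C1 + Integral(y/cos(y), y)


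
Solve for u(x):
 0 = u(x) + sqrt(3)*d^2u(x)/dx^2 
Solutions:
 u(x) = C1*sin(3^(3/4)*x/3) + C2*cos(3^(3/4)*x/3)


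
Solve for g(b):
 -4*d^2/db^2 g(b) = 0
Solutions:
 g(b) = C1 + C2*b


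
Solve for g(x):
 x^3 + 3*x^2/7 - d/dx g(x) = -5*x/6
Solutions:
 g(x) = C1 + x^4/4 + x^3/7 + 5*x^2/12


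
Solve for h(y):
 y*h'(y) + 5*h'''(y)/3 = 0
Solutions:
 h(y) = C1 + Integral(C2*airyai(-3^(1/3)*5^(2/3)*y/5) + C3*airybi(-3^(1/3)*5^(2/3)*y/5), y)


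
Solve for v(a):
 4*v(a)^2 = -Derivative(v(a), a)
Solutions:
 v(a) = 1/(C1 + 4*a)


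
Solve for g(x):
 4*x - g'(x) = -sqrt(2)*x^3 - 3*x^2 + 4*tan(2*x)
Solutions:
 g(x) = C1 + sqrt(2)*x^4/4 + x^3 + 2*x^2 + 2*log(cos(2*x))


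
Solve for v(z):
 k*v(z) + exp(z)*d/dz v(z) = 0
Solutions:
 v(z) = C1*exp(k*exp(-z))


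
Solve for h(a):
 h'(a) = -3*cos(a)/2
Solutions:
 h(a) = C1 - 3*sin(a)/2


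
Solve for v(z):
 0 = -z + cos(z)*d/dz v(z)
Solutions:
 v(z) = C1 + Integral(z/cos(z), z)


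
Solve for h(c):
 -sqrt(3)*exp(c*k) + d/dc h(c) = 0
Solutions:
 h(c) = C1 + sqrt(3)*exp(c*k)/k


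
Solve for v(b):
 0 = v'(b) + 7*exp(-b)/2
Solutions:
 v(b) = C1 + 7*exp(-b)/2


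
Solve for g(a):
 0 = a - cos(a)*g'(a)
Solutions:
 g(a) = C1 + Integral(a/cos(a), a)


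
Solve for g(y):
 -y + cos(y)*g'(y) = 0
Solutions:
 g(y) = C1 + Integral(y/cos(y), y)


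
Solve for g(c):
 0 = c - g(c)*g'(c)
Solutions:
 g(c) = -sqrt(C1 + c^2)
 g(c) = sqrt(C1 + c^2)


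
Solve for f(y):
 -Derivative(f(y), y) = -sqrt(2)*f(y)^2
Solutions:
 f(y) = -1/(C1 + sqrt(2)*y)


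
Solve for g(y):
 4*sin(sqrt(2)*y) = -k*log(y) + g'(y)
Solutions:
 g(y) = C1 + k*y*(log(y) - 1) - 2*sqrt(2)*cos(sqrt(2)*y)


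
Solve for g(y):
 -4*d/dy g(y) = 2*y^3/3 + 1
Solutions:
 g(y) = C1 - y^4/24 - y/4


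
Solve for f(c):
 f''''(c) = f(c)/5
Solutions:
 f(c) = C1*exp(-5^(3/4)*c/5) + C2*exp(5^(3/4)*c/5) + C3*sin(5^(3/4)*c/5) + C4*cos(5^(3/4)*c/5)


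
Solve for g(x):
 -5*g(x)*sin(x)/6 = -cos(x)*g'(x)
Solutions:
 g(x) = C1/cos(x)^(5/6)


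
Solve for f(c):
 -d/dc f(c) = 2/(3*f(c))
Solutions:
 f(c) = -sqrt(C1 - 12*c)/3
 f(c) = sqrt(C1 - 12*c)/3


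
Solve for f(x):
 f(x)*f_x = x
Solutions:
 f(x) = -sqrt(C1 + x^2)
 f(x) = sqrt(C1 + x^2)


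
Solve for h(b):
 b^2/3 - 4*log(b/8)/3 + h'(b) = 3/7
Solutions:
 h(b) = C1 - b^3/9 + 4*b*log(b)/3 - 4*b*log(2) - 19*b/21


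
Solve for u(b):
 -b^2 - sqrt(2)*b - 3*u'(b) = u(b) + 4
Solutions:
 u(b) = C1*exp(-b/3) - b^2 - sqrt(2)*b + 6*b - 22 + 3*sqrt(2)


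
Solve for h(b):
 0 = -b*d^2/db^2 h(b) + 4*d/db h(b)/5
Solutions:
 h(b) = C1 + C2*b^(9/5)


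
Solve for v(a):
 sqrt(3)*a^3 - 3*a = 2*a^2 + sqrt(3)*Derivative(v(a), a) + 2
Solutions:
 v(a) = C1 + a^4/4 - 2*sqrt(3)*a^3/9 - sqrt(3)*a^2/2 - 2*sqrt(3)*a/3


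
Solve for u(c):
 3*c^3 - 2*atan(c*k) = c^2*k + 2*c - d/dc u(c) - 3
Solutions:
 u(c) = C1 - 3*c^4/4 + c^3*k/3 + c^2 - 3*c + 2*Piecewise((c*atan(c*k) - log(c^2*k^2 + 1)/(2*k), Ne(k, 0)), (0, True))


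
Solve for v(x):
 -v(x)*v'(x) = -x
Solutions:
 v(x) = -sqrt(C1 + x^2)
 v(x) = sqrt(C1 + x^2)


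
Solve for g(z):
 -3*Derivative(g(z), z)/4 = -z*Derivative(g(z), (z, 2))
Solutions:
 g(z) = C1 + C2*z^(7/4)


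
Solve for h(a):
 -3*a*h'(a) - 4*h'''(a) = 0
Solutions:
 h(a) = C1 + Integral(C2*airyai(-6^(1/3)*a/2) + C3*airybi(-6^(1/3)*a/2), a)


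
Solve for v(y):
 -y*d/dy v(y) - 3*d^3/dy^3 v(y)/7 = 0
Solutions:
 v(y) = C1 + Integral(C2*airyai(-3^(2/3)*7^(1/3)*y/3) + C3*airybi(-3^(2/3)*7^(1/3)*y/3), y)


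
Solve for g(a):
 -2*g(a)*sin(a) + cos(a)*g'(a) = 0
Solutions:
 g(a) = C1/cos(a)^2


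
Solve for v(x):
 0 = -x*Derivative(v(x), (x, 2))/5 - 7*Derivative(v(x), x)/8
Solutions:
 v(x) = C1 + C2/x^(27/8)


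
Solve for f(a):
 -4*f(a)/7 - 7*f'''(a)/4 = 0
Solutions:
 f(a) = C3*exp(-2*14^(1/3)*a/7) + (C1*sin(14^(1/3)*sqrt(3)*a/7) + C2*cos(14^(1/3)*sqrt(3)*a/7))*exp(14^(1/3)*a/7)


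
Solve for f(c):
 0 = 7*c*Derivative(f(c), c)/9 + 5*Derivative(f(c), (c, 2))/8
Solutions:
 f(c) = C1 + C2*erf(2*sqrt(35)*c/15)


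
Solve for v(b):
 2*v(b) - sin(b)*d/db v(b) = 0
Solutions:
 v(b) = C1*(cos(b) - 1)/(cos(b) + 1)


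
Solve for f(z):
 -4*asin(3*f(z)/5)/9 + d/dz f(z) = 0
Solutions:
 Integral(1/asin(3*_y/5), (_y, f(z))) = C1 + 4*z/9


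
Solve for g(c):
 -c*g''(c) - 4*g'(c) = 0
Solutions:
 g(c) = C1 + C2/c^3


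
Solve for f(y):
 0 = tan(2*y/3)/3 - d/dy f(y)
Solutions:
 f(y) = C1 - log(cos(2*y/3))/2


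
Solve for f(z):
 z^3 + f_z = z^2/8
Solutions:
 f(z) = C1 - z^4/4 + z^3/24


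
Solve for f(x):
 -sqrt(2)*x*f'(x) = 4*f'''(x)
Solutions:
 f(x) = C1 + Integral(C2*airyai(-sqrt(2)*x/2) + C3*airybi(-sqrt(2)*x/2), x)


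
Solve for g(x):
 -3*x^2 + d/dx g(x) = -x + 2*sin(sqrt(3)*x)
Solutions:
 g(x) = C1 + x^3 - x^2/2 - 2*sqrt(3)*cos(sqrt(3)*x)/3


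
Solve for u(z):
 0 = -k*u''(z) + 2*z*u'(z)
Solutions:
 u(z) = C1 + C2*erf(z*sqrt(-1/k))/sqrt(-1/k)


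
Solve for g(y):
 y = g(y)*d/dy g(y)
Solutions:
 g(y) = -sqrt(C1 + y^2)
 g(y) = sqrt(C1 + y^2)


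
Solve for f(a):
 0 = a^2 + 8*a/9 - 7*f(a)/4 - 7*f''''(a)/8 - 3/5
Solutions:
 f(a) = 4*a^2/7 + 32*a/63 + (C1*sin(2^(3/4)*a/2) + C2*cos(2^(3/4)*a/2))*exp(-2^(3/4)*a/2) + (C3*sin(2^(3/4)*a/2) + C4*cos(2^(3/4)*a/2))*exp(2^(3/4)*a/2) - 12/35


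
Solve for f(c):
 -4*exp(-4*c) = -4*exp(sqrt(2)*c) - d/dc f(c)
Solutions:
 f(c) = C1 - 2*sqrt(2)*exp(sqrt(2)*c) - exp(-4*c)


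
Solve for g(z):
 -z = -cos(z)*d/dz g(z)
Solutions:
 g(z) = C1 + Integral(z/cos(z), z)


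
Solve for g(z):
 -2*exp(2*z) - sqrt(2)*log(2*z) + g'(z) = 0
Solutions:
 g(z) = C1 + sqrt(2)*z*log(z) + sqrt(2)*z*(-1 + log(2)) + exp(2*z)


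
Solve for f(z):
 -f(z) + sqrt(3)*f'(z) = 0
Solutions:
 f(z) = C1*exp(sqrt(3)*z/3)


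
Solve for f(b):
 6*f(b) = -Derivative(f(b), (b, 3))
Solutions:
 f(b) = C3*exp(-6^(1/3)*b) + (C1*sin(2^(1/3)*3^(5/6)*b/2) + C2*cos(2^(1/3)*3^(5/6)*b/2))*exp(6^(1/3)*b/2)


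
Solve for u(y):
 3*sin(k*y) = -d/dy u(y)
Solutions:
 u(y) = C1 + 3*cos(k*y)/k


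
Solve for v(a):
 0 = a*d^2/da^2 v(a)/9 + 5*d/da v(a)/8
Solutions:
 v(a) = C1 + C2/a^(37/8)


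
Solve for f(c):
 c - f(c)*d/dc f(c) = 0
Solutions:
 f(c) = -sqrt(C1 + c^2)
 f(c) = sqrt(C1 + c^2)


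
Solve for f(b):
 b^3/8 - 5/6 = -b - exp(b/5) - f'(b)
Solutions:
 f(b) = C1 - b^4/32 - b^2/2 + 5*b/6 - 5*exp(b/5)


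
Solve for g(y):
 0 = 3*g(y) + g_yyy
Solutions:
 g(y) = C3*exp(-3^(1/3)*y) + (C1*sin(3^(5/6)*y/2) + C2*cos(3^(5/6)*y/2))*exp(3^(1/3)*y/2)


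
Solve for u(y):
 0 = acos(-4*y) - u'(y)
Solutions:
 u(y) = C1 + y*acos(-4*y) + sqrt(1 - 16*y^2)/4


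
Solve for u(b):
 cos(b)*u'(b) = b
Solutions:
 u(b) = C1 + Integral(b/cos(b), b)


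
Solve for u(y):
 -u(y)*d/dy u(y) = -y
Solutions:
 u(y) = -sqrt(C1 + y^2)
 u(y) = sqrt(C1 + y^2)


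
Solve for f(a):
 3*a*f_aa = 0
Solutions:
 f(a) = C1 + C2*a


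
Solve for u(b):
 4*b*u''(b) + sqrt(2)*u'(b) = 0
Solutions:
 u(b) = C1 + C2*b^(1 - sqrt(2)/4)


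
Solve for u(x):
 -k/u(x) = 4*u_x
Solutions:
 u(x) = -sqrt(C1 - 2*k*x)/2
 u(x) = sqrt(C1 - 2*k*x)/2


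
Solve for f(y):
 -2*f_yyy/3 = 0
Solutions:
 f(y) = C1 + C2*y + C3*y^2


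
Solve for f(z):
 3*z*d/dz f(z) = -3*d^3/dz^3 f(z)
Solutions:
 f(z) = C1 + Integral(C2*airyai(-z) + C3*airybi(-z), z)


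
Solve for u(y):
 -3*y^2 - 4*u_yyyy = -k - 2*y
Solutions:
 u(y) = C1 + C2*y + C3*y^2 + C4*y^3 + k*y^4/96 - y^6/480 + y^5/240


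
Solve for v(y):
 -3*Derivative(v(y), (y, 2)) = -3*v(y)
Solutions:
 v(y) = C1*exp(-y) + C2*exp(y)


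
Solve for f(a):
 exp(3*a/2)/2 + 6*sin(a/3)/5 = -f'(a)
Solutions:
 f(a) = C1 - exp(3*a/2)/3 + 18*cos(a/3)/5


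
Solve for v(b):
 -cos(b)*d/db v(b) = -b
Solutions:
 v(b) = C1 + Integral(b/cos(b), b)


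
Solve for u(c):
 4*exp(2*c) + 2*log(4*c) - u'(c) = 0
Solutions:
 u(c) = C1 + 2*c*log(c) + 2*c*(-1 + 2*log(2)) + 2*exp(2*c)


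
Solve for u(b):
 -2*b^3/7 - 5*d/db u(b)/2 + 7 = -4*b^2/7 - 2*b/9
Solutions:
 u(b) = C1 - b^4/35 + 8*b^3/105 + 2*b^2/45 + 14*b/5


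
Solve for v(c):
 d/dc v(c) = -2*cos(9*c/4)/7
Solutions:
 v(c) = C1 - 8*sin(9*c/4)/63


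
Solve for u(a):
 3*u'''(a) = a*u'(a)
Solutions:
 u(a) = C1 + Integral(C2*airyai(3^(2/3)*a/3) + C3*airybi(3^(2/3)*a/3), a)


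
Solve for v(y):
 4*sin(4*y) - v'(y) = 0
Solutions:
 v(y) = C1 - cos(4*y)


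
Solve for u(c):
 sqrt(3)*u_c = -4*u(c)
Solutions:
 u(c) = C1*exp(-4*sqrt(3)*c/3)


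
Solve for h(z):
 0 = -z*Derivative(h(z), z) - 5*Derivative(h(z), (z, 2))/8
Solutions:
 h(z) = C1 + C2*erf(2*sqrt(5)*z/5)


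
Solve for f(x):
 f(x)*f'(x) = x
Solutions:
 f(x) = -sqrt(C1 + x^2)
 f(x) = sqrt(C1 + x^2)


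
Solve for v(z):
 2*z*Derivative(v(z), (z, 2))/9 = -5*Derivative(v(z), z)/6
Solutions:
 v(z) = C1 + C2/z^(11/4)


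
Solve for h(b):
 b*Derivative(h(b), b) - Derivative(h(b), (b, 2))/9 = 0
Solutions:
 h(b) = C1 + C2*erfi(3*sqrt(2)*b/2)


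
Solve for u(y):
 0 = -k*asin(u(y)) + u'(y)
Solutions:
 Integral(1/asin(_y), (_y, u(y))) = C1 + k*y


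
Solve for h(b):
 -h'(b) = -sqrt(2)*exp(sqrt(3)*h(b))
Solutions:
 h(b) = sqrt(3)*(2*log(-1/(C1 + sqrt(2)*b)) - log(3))/6


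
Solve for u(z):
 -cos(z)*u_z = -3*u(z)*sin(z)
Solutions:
 u(z) = C1/cos(z)^3


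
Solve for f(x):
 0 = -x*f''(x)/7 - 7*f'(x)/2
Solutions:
 f(x) = C1 + C2/x^(47/2)


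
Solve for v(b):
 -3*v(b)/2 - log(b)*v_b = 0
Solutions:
 v(b) = C1*exp(-3*li(b)/2)


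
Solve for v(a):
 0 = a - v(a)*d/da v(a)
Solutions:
 v(a) = -sqrt(C1 + a^2)
 v(a) = sqrt(C1 + a^2)


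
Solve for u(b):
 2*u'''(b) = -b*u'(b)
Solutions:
 u(b) = C1 + Integral(C2*airyai(-2^(2/3)*b/2) + C3*airybi(-2^(2/3)*b/2), b)


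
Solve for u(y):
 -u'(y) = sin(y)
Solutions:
 u(y) = C1 + cos(y)


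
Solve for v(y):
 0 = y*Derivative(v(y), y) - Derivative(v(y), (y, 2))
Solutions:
 v(y) = C1 + C2*erfi(sqrt(2)*y/2)


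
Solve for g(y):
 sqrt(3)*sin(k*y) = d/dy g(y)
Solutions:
 g(y) = C1 - sqrt(3)*cos(k*y)/k


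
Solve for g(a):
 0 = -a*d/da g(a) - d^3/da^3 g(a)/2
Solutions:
 g(a) = C1 + Integral(C2*airyai(-2^(1/3)*a) + C3*airybi(-2^(1/3)*a), a)


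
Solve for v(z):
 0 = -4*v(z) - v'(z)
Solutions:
 v(z) = C1*exp(-4*z)


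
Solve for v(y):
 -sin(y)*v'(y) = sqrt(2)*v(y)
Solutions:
 v(y) = C1*(cos(y) + 1)^(sqrt(2)/2)/(cos(y) - 1)^(sqrt(2)/2)


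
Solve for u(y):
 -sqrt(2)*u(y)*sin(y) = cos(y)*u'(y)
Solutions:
 u(y) = C1*cos(y)^(sqrt(2))


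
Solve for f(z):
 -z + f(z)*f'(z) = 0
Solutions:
 f(z) = -sqrt(C1 + z^2)
 f(z) = sqrt(C1 + z^2)


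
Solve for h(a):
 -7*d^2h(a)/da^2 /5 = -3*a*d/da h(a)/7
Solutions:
 h(a) = C1 + C2*erfi(sqrt(30)*a/14)


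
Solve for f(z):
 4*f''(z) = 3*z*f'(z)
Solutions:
 f(z) = C1 + C2*erfi(sqrt(6)*z/4)


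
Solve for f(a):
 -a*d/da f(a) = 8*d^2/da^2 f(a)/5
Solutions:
 f(a) = C1 + C2*erf(sqrt(5)*a/4)


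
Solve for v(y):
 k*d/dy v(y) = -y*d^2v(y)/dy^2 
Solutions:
 v(y) = C1 + y^(1 - re(k))*(C2*sin(log(y)*Abs(im(k))) + C3*cos(log(y)*im(k)))


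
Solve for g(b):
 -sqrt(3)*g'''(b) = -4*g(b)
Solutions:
 g(b) = C3*exp(2^(2/3)*3^(5/6)*b/3) + (C1*sin(2^(2/3)*3^(1/3)*b/2) + C2*cos(2^(2/3)*3^(1/3)*b/2))*exp(-2^(2/3)*3^(5/6)*b/6)


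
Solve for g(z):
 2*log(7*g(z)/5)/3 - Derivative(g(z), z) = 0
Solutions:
 3*Integral(1/(-log(_y) - log(7) + log(5)), (_y, g(z)))/2 = C1 - z


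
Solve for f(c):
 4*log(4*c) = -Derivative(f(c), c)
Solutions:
 f(c) = C1 - 4*c*log(c) - c*log(256) + 4*c


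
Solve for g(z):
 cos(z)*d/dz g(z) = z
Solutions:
 g(z) = C1 + Integral(z/cos(z), z)


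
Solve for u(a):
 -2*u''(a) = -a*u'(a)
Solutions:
 u(a) = C1 + C2*erfi(a/2)


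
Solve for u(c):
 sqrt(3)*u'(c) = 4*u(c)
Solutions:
 u(c) = C1*exp(4*sqrt(3)*c/3)


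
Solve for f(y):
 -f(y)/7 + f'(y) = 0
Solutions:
 f(y) = C1*exp(y/7)


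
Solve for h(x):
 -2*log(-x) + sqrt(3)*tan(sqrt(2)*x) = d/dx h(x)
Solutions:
 h(x) = C1 - 2*x*log(-x) + 2*x - sqrt(6)*log(cos(sqrt(2)*x))/2


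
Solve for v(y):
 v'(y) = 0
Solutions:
 v(y) = C1


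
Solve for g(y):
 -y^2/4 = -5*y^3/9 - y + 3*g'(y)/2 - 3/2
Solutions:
 g(y) = C1 + 5*y^4/54 - y^3/18 + y^2/3 + y


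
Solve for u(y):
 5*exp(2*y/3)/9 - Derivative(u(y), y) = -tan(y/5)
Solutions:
 u(y) = C1 + 5*exp(2*y/3)/6 - 5*log(cos(y/5))


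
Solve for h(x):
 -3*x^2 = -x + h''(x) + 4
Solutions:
 h(x) = C1 + C2*x - x^4/4 + x^3/6 - 2*x^2


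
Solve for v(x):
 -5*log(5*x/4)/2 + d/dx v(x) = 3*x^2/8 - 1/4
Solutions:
 v(x) = C1 + x^3/8 + 5*x*log(x)/2 - 5*x*log(2) - 11*x/4 + 5*x*log(5)/2


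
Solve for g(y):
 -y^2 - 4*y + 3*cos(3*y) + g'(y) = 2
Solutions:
 g(y) = C1 + y^3/3 + 2*y^2 + 2*y - sin(3*y)


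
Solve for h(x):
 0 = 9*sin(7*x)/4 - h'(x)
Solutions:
 h(x) = C1 - 9*cos(7*x)/28


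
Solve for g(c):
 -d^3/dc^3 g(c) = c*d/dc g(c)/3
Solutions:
 g(c) = C1 + Integral(C2*airyai(-3^(2/3)*c/3) + C3*airybi(-3^(2/3)*c/3), c)


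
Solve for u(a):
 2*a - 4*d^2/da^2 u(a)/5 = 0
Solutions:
 u(a) = C1 + C2*a + 5*a^3/12


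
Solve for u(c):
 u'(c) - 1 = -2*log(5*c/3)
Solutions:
 u(c) = C1 - 2*c*log(c) + c*log(9/25) + 3*c


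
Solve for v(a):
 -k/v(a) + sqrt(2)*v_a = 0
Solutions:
 v(a) = -sqrt(C1 + sqrt(2)*a*k)
 v(a) = sqrt(C1 + sqrt(2)*a*k)


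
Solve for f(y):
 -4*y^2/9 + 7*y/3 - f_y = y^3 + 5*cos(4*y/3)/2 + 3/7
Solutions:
 f(y) = C1 - y^4/4 - 4*y^3/27 + 7*y^2/6 - 3*y/7 - 15*sin(4*y/3)/8


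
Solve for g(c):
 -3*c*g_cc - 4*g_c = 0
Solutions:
 g(c) = C1 + C2/c^(1/3)


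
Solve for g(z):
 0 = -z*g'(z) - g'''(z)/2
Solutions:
 g(z) = C1 + Integral(C2*airyai(-2^(1/3)*z) + C3*airybi(-2^(1/3)*z), z)


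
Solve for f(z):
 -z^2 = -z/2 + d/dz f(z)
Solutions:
 f(z) = C1 - z^3/3 + z^2/4


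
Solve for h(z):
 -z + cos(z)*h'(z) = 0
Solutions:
 h(z) = C1 + Integral(z/cos(z), z)


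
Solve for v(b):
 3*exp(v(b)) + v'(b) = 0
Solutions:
 v(b) = log(1/(C1 + 3*b))


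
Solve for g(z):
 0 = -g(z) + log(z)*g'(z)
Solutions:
 g(z) = C1*exp(li(z))


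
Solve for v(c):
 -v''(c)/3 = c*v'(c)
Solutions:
 v(c) = C1 + C2*erf(sqrt(6)*c/2)


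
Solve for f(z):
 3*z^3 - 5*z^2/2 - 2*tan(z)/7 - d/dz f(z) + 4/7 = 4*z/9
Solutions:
 f(z) = C1 + 3*z^4/4 - 5*z^3/6 - 2*z^2/9 + 4*z/7 + 2*log(cos(z))/7


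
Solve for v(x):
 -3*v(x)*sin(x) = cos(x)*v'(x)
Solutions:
 v(x) = C1*cos(x)^3


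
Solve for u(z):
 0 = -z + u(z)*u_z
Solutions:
 u(z) = -sqrt(C1 + z^2)
 u(z) = sqrt(C1 + z^2)


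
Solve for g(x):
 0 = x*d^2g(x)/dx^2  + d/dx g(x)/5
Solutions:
 g(x) = C1 + C2*x^(4/5)


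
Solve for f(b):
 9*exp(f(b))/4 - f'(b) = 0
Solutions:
 f(b) = log(-1/(C1 + 9*b)) + 2*log(2)


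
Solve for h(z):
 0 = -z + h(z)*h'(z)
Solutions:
 h(z) = -sqrt(C1 + z^2)
 h(z) = sqrt(C1 + z^2)


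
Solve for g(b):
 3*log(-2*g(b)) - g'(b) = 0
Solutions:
 -Integral(1/(log(-_y) + log(2)), (_y, g(b)))/3 = C1 - b


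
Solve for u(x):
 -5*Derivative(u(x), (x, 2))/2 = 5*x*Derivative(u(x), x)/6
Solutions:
 u(x) = C1 + C2*erf(sqrt(6)*x/6)


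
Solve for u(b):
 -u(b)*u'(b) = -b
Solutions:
 u(b) = -sqrt(C1 + b^2)
 u(b) = sqrt(C1 + b^2)


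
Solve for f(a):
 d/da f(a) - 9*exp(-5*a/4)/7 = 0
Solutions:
 f(a) = C1 - 36*exp(-5*a/4)/35


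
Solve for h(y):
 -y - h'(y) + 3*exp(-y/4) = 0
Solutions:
 h(y) = C1 - y^2/2 - 12*exp(-y/4)


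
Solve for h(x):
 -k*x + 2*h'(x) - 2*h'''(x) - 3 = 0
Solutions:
 h(x) = C1 + C2*exp(-x) + C3*exp(x) + k*x^2/4 + 3*x/2


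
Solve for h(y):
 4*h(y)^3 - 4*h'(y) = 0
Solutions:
 h(y) = -sqrt(2)*sqrt(-1/(C1 + y))/2
 h(y) = sqrt(2)*sqrt(-1/(C1 + y))/2


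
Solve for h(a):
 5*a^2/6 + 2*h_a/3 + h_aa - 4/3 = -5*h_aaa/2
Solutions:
 h(a) = C1 - 5*a^3/12 + 15*a^2/8 + 23*a/4 + (C2*sin(sqrt(51)*a/15) + C3*cos(sqrt(51)*a/15))*exp(-a/5)


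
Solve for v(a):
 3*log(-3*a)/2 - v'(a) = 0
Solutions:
 v(a) = C1 + 3*a*log(-a)/2 + 3*a*(-1 + log(3))/2


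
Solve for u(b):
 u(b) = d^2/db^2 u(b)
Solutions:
 u(b) = C1*exp(-b) + C2*exp(b)


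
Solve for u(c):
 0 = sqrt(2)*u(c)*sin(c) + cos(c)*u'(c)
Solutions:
 u(c) = C1*cos(c)^(sqrt(2))


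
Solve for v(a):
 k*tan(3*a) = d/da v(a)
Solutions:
 v(a) = C1 - k*log(cos(3*a))/3


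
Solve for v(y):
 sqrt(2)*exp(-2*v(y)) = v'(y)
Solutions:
 v(y) = log(-sqrt(C1 + 2*sqrt(2)*y))
 v(y) = log(C1 + 2*sqrt(2)*y)/2


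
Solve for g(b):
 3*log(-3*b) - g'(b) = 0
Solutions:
 g(b) = C1 + 3*b*log(-b) + 3*b*(-1 + log(3))


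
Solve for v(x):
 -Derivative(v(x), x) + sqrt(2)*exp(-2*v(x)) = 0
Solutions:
 v(x) = log(-sqrt(C1 + 2*sqrt(2)*x))
 v(x) = log(C1 + 2*sqrt(2)*x)/2


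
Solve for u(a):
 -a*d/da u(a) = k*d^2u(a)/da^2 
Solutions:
 u(a) = C1 + C2*sqrt(k)*erf(sqrt(2)*a*sqrt(1/k)/2)


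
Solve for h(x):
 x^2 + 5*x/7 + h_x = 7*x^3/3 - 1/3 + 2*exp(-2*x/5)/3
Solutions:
 h(x) = C1 + 7*x^4/12 - x^3/3 - 5*x^2/14 - x/3 - 5*exp(-2*x/5)/3


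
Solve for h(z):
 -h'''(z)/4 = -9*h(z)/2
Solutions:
 h(z) = C3*exp(18^(1/3)*z) + (C1*sin(3*2^(1/3)*3^(1/6)*z/2) + C2*cos(3*2^(1/3)*3^(1/6)*z/2))*exp(-18^(1/3)*z/2)


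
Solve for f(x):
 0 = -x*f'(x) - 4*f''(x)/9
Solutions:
 f(x) = C1 + C2*erf(3*sqrt(2)*x/4)


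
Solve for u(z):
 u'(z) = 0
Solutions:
 u(z) = C1


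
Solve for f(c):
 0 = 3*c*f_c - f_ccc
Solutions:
 f(c) = C1 + Integral(C2*airyai(3^(1/3)*c) + C3*airybi(3^(1/3)*c), c)


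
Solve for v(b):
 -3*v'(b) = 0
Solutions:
 v(b) = C1


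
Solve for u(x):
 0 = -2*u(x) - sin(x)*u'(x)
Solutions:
 u(x) = C1*(cos(x) + 1)/(cos(x) - 1)


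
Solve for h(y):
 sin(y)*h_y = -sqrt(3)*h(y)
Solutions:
 h(y) = C1*(cos(y) + 1)^(sqrt(3)/2)/(cos(y) - 1)^(sqrt(3)/2)


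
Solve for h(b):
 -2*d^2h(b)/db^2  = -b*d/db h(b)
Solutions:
 h(b) = C1 + C2*erfi(b/2)


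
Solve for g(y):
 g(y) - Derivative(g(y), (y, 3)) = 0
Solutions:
 g(y) = C3*exp(y) + (C1*sin(sqrt(3)*y/2) + C2*cos(sqrt(3)*y/2))*exp(-y/2)


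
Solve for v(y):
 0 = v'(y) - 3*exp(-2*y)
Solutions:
 v(y) = C1 - 3*exp(-2*y)/2


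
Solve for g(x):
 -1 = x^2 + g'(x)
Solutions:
 g(x) = C1 - x^3/3 - x


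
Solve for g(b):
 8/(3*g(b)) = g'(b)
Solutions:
 g(b) = -sqrt(C1 + 48*b)/3
 g(b) = sqrt(C1 + 48*b)/3


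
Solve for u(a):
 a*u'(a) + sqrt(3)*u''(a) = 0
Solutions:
 u(a) = C1 + C2*erf(sqrt(2)*3^(3/4)*a/6)


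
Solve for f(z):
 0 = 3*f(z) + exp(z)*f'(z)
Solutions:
 f(z) = C1*exp(3*exp(-z))


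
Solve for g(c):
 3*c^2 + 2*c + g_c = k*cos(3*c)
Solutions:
 g(c) = C1 - c^3 - c^2 + k*sin(3*c)/3


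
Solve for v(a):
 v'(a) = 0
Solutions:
 v(a) = C1


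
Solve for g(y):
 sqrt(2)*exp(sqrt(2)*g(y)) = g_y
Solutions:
 g(y) = sqrt(2)*(2*log(-1/(C1 + sqrt(2)*y)) - log(2))/4


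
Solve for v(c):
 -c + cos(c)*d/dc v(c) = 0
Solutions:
 v(c) = C1 + Integral(c/cos(c), c)


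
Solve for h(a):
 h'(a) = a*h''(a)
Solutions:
 h(a) = C1 + C2*a^2


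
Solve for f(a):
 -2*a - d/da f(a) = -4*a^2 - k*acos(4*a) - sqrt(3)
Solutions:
 f(a) = C1 + 4*a^3/3 - a^2 + sqrt(3)*a + k*(a*acos(4*a) - sqrt(1 - 16*a^2)/4)


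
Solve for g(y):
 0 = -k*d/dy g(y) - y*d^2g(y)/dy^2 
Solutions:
 g(y) = C1 + y^(1 - re(k))*(C2*sin(log(y)*Abs(im(k))) + C3*cos(log(y)*im(k)))


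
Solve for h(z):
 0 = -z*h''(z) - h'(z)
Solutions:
 h(z) = C1 + C2*log(z)


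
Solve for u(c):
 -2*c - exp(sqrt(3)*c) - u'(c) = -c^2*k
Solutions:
 u(c) = C1 + c^3*k/3 - c^2 - sqrt(3)*exp(sqrt(3)*c)/3


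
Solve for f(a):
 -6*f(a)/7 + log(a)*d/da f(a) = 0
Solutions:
 f(a) = C1*exp(6*li(a)/7)


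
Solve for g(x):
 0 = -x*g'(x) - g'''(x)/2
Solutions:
 g(x) = C1 + Integral(C2*airyai(-2^(1/3)*x) + C3*airybi(-2^(1/3)*x), x)


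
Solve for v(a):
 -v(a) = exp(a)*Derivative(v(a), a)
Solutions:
 v(a) = C1*exp(exp(-a))


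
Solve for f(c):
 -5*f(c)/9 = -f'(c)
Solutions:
 f(c) = C1*exp(5*c/9)


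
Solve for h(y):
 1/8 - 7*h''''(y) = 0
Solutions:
 h(y) = C1 + C2*y + C3*y^2 + C4*y^3 + y^4/1344


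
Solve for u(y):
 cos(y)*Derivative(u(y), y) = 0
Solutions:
 u(y) = C1


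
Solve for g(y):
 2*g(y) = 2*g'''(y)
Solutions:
 g(y) = C3*exp(y) + (C1*sin(sqrt(3)*y/2) + C2*cos(sqrt(3)*y/2))*exp(-y/2)


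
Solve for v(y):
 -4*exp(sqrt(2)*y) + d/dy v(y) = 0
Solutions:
 v(y) = C1 + 2*sqrt(2)*exp(sqrt(2)*y)


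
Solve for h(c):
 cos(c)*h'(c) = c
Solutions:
 h(c) = C1 + Integral(c/cos(c), c)


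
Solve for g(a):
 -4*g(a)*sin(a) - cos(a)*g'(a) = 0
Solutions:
 g(a) = C1*cos(a)^4


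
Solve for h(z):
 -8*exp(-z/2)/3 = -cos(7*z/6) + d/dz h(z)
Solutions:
 h(z) = C1 + 6*sin(7*z/6)/7 + 16*exp(-z/2)/3


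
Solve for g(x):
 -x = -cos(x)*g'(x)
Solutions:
 g(x) = C1 + Integral(x/cos(x), x)


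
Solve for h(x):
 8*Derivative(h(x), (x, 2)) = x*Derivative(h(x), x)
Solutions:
 h(x) = C1 + C2*erfi(x/4)


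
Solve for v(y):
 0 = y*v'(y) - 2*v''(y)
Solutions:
 v(y) = C1 + C2*erfi(y/2)


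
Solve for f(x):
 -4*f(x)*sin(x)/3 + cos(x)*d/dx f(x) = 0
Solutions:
 f(x) = C1/cos(x)^(4/3)


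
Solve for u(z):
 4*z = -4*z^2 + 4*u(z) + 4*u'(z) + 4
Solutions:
 u(z) = C1*exp(-z) + z^2 - z


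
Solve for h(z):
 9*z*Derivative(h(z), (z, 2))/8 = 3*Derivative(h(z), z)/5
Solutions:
 h(z) = C1 + C2*z^(23/15)


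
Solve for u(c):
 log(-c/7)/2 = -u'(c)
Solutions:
 u(c) = C1 - c*log(-c)/2 + c*(1 + log(7))/2


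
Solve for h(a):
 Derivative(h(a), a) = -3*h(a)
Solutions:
 h(a) = C1*exp(-3*a)


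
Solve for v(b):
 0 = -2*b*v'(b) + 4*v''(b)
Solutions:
 v(b) = C1 + C2*erfi(b/2)


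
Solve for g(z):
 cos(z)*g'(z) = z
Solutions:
 g(z) = C1 + Integral(z/cos(z), z)


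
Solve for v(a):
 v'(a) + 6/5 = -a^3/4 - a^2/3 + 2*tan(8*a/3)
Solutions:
 v(a) = C1 - a^4/16 - a^3/9 - 6*a/5 - 3*log(cos(8*a/3))/4


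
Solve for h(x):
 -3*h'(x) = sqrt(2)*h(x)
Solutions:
 h(x) = C1*exp(-sqrt(2)*x/3)


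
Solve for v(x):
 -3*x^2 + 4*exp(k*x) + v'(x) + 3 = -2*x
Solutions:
 v(x) = C1 + x^3 - x^2 - 3*x - 4*exp(k*x)/k


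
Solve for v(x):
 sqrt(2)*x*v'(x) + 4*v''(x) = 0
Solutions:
 v(x) = C1 + C2*erf(2^(3/4)*x/4)


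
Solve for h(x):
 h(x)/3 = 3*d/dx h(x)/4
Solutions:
 h(x) = C1*exp(4*x/9)


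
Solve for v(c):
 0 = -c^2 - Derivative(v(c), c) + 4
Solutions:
 v(c) = C1 - c^3/3 + 4*c


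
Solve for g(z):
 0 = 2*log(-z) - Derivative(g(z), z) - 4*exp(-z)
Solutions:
 g(z) = C1 + 2*z*log(-z) - 2*z + 4*exp(-z)


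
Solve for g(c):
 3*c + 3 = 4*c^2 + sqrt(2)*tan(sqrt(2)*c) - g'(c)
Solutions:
 g(c) = C1 + 4*c^3/3 - 3*c^2/2 - 3*c - log(cos(sqrt(2)*c))


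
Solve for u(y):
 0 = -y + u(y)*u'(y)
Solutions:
 u(y) = -sqrt(C1 + y^2)
 u(y) = sqrt(C1 + y^2)


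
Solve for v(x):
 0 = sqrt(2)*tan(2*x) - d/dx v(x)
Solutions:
 v(x) = C1 - sqrt(2)*log(cos(2*x))/2


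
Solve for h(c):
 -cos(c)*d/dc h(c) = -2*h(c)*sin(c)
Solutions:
 h(c) = C1/cos(c)^2


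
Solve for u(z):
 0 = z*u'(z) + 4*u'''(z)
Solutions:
 u(z) = C1 + Integral(C2*airyai(-2^(1/3)*z/2) + C3*airybi(-2^(1/3)*z/2), z)


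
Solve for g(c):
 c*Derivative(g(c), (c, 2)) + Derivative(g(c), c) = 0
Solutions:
 g(c) = C1 + C2*log(c)


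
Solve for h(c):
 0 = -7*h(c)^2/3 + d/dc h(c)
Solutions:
 h(c) = -3/(C1 + 7*c)


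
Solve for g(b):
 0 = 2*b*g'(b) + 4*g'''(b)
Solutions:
 g(b) = C1 + Integral(C2*airyai(-2^(2/3)*b/2) + C3*airybi(-2^(2/3)*b/2), b)


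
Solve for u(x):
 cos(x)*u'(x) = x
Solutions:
 u(x) = C1 + Integral(x/cos(x), x)


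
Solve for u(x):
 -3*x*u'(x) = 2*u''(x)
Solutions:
 u(x) = C1 + C2*erf(sqrt(3)*x/2)


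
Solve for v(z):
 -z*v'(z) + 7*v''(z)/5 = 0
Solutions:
 v(z) = C1 + C2*erfi(sqrt(70)*z/14)


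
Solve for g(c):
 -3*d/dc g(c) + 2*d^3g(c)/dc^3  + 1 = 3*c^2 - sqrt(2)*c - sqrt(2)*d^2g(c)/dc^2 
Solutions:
 g(c) = C1 + C2*exp(c*(-sqrt(2) + sqrt(26))/4) + C3*exp(-c*(sqrt(2) + sqrt(26))/4) - c^3/3 - sqrt(2)*c^2/6 - 11*c/9


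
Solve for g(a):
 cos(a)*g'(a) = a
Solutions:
 g(a) = C1 + Integral(a/cos(a), a)


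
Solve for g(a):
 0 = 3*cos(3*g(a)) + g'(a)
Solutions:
 g(a) = -asin((C1 + exp(18*a))/(C1 - exp(18*a)))/3 + pi/3
 g(a) = asin((C1 + exp(18*a))/(C1 - exp(18*a)))/3


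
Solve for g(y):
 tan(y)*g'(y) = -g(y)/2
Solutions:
 g(y) = C1/sqrt(sin(y))


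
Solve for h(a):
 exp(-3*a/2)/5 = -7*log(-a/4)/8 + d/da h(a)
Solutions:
 h(a) = C1 + 7*a*log(-a)/8 + 7*a*(-2*log(2) - 1)/8 - 2*exp(-3*a/2)/15


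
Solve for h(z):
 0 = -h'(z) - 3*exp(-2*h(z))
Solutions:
 h(z) = log(-sqrt(C1 - 6*z))
 h(z) = log(C1 - 6*z)/2


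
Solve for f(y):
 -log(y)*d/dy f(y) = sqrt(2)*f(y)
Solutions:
 f(y) = C1*exp(-sqrt(2)*li(y))


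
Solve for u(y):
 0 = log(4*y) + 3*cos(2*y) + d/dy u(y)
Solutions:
 u(y) = C1 - y*log(y) - 2*y*log(2) + y - 3*sin(2*y)/2


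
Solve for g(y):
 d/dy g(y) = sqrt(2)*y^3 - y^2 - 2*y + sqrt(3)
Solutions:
 g(y) = C1 + sqrt(2)*y^4/4 - y^3/3 - y^2 + sqrt(3)*y


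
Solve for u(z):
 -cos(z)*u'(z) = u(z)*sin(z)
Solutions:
 u(z) = C1*cos(z)


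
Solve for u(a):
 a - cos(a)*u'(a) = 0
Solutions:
 u(a) = C1 + Integral(a/cos(a), a)


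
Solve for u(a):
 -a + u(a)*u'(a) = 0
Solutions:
 u(a) = -sqrt(C1 + a^2)
 u(a) = sqrt(C1 + a^2)


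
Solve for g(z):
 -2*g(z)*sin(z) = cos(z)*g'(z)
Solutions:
 g(z) = C1*cos(z)^2


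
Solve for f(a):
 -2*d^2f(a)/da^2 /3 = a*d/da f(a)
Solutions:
 f(a) = C1 + C2*erf(sqrt(3)*a/2)


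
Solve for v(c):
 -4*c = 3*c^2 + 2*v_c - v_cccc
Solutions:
 v(c) = C1 + C4*exp(2^(1/3)*c) - c^3/2 - c^2 + (C2*sin(2^(1/3)*sqrt(3)*c/2) + C3*cos(2^(1/3)*sqrt(3)*c/2))*exp(-2^(1/3)*c/2)


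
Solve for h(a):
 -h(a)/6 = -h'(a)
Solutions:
 h(a) = C1*exp(a/6)


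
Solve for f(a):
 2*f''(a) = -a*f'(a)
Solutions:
 f(a) = C1 + C2*erf(a/2)


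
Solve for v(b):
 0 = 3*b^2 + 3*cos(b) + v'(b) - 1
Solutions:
 v(b) = C1 - b^3 + b - 3*sin(b)


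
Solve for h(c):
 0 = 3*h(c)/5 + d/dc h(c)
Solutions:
 h(c) = C1*exp(-3*c/5)


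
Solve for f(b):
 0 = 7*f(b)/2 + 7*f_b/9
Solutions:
 f(b) = C1*exp(-9*b/2)


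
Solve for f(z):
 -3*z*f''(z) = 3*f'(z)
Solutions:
 f(z) = C1 + C2*log(z)


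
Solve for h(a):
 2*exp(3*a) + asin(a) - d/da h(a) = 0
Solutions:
 h(a) = C1 + a*asin(a) + sqrt(1 - a^2) + 2*exp(3*a)/3


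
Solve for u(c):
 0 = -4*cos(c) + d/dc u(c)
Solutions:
 u(c) = C1 + 4*sin(c)


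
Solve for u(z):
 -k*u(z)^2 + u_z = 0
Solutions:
 u(z) = -1/(C1 + k*z)


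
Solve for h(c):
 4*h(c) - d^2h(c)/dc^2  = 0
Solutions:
 h(c) = C1*exp(-2*c) + C2*exp(2*c)


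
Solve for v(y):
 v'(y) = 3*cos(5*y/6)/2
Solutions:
 v(y) = C1 + 9*sin(5*y/6)/5


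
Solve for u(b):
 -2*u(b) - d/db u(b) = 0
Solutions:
 u(b) = C1*exp(-2*b)


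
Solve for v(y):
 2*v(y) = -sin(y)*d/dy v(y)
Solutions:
 v(y) = C1*(cos(y) + 1)/(cos(y) - 1)


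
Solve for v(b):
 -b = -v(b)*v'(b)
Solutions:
 v(b) = -sqrt(C1 + b^2)
 v(b) = sqrt(C1 + b^2)


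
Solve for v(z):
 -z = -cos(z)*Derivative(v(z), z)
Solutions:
 v(z) = C1 + Integral(z/cos(z), z)


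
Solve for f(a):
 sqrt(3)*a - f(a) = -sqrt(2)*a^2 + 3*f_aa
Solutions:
 f(a) = C1*sin(sqrt(3)*a/3) + C2*cos(sqrt(3)*a/3) + sqrt(2)*a^2 + sqrt(3)*a - 6*sqrt(2)


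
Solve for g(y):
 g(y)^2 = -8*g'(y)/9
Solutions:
 g(y) = 8/(C1 + 9*y)


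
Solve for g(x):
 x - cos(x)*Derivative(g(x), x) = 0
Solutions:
 g(x) = C1 + Integral(x/cos(x), x)


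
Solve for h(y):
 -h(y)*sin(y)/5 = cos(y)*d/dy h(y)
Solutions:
 h(y) = C1*cos(y)^(1/5)
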